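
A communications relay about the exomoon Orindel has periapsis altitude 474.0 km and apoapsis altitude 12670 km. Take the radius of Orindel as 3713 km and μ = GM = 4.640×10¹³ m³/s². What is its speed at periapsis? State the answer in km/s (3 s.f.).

r_p = 3713 + 474.0 = 4187.0 km = 4.1870×10⁶ m.
r_a = 3713 + 12670 = 16383 km = 1.6383×10⁷ m.
Semi-major axis a = (r_p + r_a)/2 = 10285 km = 1.028×10⁷ m.
Vis-viva: v² = μ(2/r − 1/a) = 4.640×10¹³ × (4.777×10⁻⁷ − 9.723×10⁻⁸) = 1.765×10⁷ m²/s².
v = 4201 m/s = 4.201 km/s.

v ≈ 4.20 km/s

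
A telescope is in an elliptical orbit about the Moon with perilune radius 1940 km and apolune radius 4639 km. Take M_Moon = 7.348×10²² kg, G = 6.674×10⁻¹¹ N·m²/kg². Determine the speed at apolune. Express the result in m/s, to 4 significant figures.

μ = GM = 6.674×10⁻¹¹ × 7.348×10²² = 4.904×10¹² m³/s².
Semi-major axis a = (r_p + r_a)/2 = 3289.5 km = 3.290×10⁶ m.
Vis-viva: v² = μ(2/r − 1/a) = 4.904×10¹² × (4.311×10⁻⁷ − 3.040×10⁻⁷) = 6.235×10⁵ m²/s².
v = 789.6 m/s.

v ≈ 789.6 m/s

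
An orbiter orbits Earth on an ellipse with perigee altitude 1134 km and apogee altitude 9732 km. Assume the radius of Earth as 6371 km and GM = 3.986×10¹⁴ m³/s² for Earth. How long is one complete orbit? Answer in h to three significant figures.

r_p = 6371 + 1134 = 7505.0 km = 7.5050×10⁶ m.
r_a = 6371 + 9732 = 16103 km = 1.6103×10⁷ m.
Semi-major axis a = (r_p + r_a)/2 = (7505.0 + 16103)/2 = 11804 km = 1.180×10⁷ m.
By Kepler's third law T = 2π√(a³/μ) = 2π × 2.031×10³ = 1.276×10⁴ s.
= 3.545 h.

T ≈ 3.55 h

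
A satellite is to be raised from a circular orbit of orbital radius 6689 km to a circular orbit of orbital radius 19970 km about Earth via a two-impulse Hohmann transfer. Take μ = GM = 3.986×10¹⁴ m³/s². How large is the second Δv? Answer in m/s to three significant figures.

Δv ≈ 1300 m/s

r₁ = 6689 km = 6.689×10⁶ m.
r₂ = 19970 km = 1.997×10⁷ m.
Transfer ellipse a_t = (r₁ + r₂)/2 = 1.333×10⁷ m.
At r₁: circular v_c1 = √(μ/r₁) = 7719 m/s; transfer-perigee v_p = √[μ(2/r₁ − 1/a_t)] = 9449 m/s.
At r₂: circular v_c2 = √(μ/r₂) = 4468 m/s; transfer-apogee v_a = √[μ(2/r₂ − 1/a_t)] = 3165 m/s.
Δv₂ = v_c2 − v_a = 1303 m/s.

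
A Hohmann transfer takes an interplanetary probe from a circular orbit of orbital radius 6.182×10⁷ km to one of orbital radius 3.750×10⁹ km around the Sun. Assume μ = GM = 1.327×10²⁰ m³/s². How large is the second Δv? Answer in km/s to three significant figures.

Δv ≈ 4.88 km/s

r₁ = 6.182×10⁷ km = 6.182×10¹⁰ m.
r₂ = 3.750×10⁹ km = 3.750×10¹² m.
Transfer ellipse a_t = (r₁ + r₂)/2 = 1.906×10¹² m.
At r₁: circular v_c1 = √(μ/r₁) = 46330 m/s; transfer-perihelion v_p = √[μ(2/r₁ − 1/a_t)] = 64990 m/s.
At r₂: circular v_c2 = √(μ/r₂) = 5949 m/s; transfer-aphelion v_a = √[μ(2/r₂ − 1/a_t)] = 1071 m/s.
Δv₂ = v_c2 − v_a = 4877 m/s.
= 4.877 km/s.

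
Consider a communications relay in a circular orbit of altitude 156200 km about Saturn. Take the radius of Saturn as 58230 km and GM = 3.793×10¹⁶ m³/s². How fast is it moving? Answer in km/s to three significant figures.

v ≈ 13.3 km/s

r = 58230 + 156200 = 214430 km = 2.1443×10⁸ m.
For a circular orbit v = √(μ/r) = √(3.793×10¹⁶ / 2.144×10⁸) = √(1.769×10⁸) = 13300 m/s.
That is 13.30 km/s.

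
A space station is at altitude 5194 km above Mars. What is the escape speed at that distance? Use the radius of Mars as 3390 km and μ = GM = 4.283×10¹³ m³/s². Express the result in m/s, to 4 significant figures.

r = 3390 + 5194 = 8584.0 km = 8.5840×10⁶ m.
Escape speed v_esc = √(2μ/r) = √(2 × 4.283×10¹³ / 8.584×10⁶) = √(9.979×10⁶) = 3159 m/s.

v_esc ≈ 3159 m/s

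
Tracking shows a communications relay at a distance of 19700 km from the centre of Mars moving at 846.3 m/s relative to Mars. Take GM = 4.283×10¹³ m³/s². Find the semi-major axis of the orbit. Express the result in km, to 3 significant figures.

r = 1.970×10⁷ m.
Vis-viva rearranged: 1/a = 2/r − v²/μ = 1.015×10⁻⁷ − 1.672×10⁻⁸ = 8.480×10⁻⁸ m⁻¹.
a = 1.179×10⁷ m = 11792 km.

a ≈ 11800 km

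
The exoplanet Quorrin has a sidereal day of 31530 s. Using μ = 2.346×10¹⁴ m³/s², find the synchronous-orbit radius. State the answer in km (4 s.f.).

r_sync ≈ 18080 km

A synchronous orbit has period T, so by Kepler's third law a = (μT²/4π²)^(1/3).
μT²/4π² = 2.346×10¹⁴ × (3.153×10⁴)² / 39.48 = 5.908×10²¹ m³.
a = 1.808×10⁷ m = 18078 km.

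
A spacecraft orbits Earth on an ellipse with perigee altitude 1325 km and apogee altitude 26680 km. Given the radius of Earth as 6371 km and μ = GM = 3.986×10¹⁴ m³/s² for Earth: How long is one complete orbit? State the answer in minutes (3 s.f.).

r_p = 6371 + 1325 = 7696.0 km = 7.6960×10⁶ m.
r_a = 6371 + 26680 = 33051 km = 3.3051×10⁷ m.
Semi-major axis a = (r_p + r_a)/2 = (7696.0 + 33051)/2 = 20374 km = 2.037×10⁷ m.
By Kepler's third law T = 2π√(a³/μ) = 2π × 4.606×10³ = 2.894×10⁴ s.
= 482.3 minutes.

T ≈ 482 minutes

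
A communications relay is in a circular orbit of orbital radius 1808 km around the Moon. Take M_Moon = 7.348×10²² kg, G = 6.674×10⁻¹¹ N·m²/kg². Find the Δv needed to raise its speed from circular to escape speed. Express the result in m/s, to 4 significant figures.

Δv ≈ 682.2 m/s

μ = GM = 6.674×10⁻¹¹ × 7.348×10²² = 4.904×10¹² m³/s².
r = 1808 km = 1.808×10⁶ m.
Circular speed v_c = √(μ/r) = 1647 m/s.
Escape speed v_esc = √(2μ/r) = √2 × v_c = 2329 m/s.
Δv = v_esc − v_c = 682.2 m/s.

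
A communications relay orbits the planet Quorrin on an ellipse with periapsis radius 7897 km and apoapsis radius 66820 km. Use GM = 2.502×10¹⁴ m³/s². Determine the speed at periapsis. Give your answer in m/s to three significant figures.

v ≈ 7530 m/s

Semi-major axis a = (r_p + r_a)/2 = 37358 km = 3.736×10⁷ m.
Vis-viva: v² = μ(2/r − 1/a) = 2.502×10¹⁴ × (2.533×10⁻⁷ − 2.677×10⁻⁸) = 5.667×10⁷ m²/s².
v = 7528 m/s.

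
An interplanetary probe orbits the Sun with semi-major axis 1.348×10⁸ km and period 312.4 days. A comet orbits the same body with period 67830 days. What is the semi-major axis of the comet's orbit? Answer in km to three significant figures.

a₂ ≈ 4.87×10⁹ km

Kepler's third law: a³ ∝ T², so a₂ = a₁ (T₂/T₁)^(2/3).
T₂/T₁ = 217.1, (T₂/T₁)^(2/3) = 36.12.
a₂ = 1.348×10⁸ × 36.12 = 4.870×10⁹ km.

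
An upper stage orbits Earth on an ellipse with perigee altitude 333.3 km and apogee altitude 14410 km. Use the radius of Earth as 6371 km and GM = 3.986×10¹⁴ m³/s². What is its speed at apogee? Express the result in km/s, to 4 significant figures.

r_p = 6371 + 333.3 = 6704.3 km = 6.7043×10⁶ m.
r_a = 6371 + 14410 = 20781 km = 2.0781×10⁷ m.
Semi-major axis a = (r_p + r_a)/2 = 13743 km = 1.374×10⁷ m.
Vis-viva: v² = μ(2/r − 1/a) = 3.986×10¹⁴ × (9.624×10⁻⁸ − 7.277×10⁻⁸) = 9.357×10⁶ m²/s².
v = 3059 m/s = 3.059 km/s.

v ≈ 3.059 km/s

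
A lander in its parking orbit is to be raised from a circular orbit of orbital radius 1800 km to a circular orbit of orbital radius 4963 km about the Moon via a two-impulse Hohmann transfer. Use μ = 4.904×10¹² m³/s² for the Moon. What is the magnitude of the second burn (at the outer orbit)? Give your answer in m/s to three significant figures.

r₁ = 1800 km = 1.800×10⁶ m.
r₂ = 4963 km = 4.963×10⁶ m.
Transfer ellipse a_t = (r₁ + r₂)/2 = 3.382×10⁶ m.
At r₁: circular v_c1 = √(μ/r₁) = 1651 m/s; transfer-perilune v_p = √[μ(2/r₁ − 1/a_t)] = 2000 m/s.
At r₂: circular v_c2 = √(μ/r₂) = 994.0 m/s; transfer-apolune v_a = √[μ(2/r₂ − 1/a_t)] = 725.2 m/s.
Δv₂ = v_c2 − v_a = 268.8 m/s.

Δv ≈ 269 m/s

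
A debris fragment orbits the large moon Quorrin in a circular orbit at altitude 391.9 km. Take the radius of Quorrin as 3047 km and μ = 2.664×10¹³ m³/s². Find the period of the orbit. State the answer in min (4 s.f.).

T ≈ 129.4 min

r = 3047 + 391.9 = 3438.9 km = 3.4389×10⁶ m.
Kepler's third law: T = 2π√(r³/μ) = 2π√((3.439×10⁶)³ / 2.664×10¹³).
r³/μ = 1.527×10⁶ s², so T = 2π × 1.236×10³ = 7.763×10³ s.
Converting: 7.763×10³ s ÷ 60.00 = 129.4 min.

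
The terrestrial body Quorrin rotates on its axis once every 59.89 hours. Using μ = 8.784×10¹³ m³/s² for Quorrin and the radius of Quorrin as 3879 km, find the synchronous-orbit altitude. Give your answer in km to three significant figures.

h_sync ≈ 43100 km

T = 59.89 hours = 2.156×10⁵ s.
A synchronous orbit has period T, so by Kepler's third law a = (μT²/4π²)^(1/3).
μT²/4π² = 8.784×10¹³ × (2.156×10⁵)² / 39.48 = 1.034×10²³ m³.
a = 4.694×10⁷ m = 46941 km.
Altitude h = a − R = 46941 − 3879 = 43062 km.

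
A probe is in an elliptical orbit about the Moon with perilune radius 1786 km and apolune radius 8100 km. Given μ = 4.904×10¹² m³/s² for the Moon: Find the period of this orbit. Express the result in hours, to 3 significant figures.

T ≈ 8.66 hours

Semi-major axis a = (r_p + r_a)/2 = (1786.0 + 8100.0)/2 = 4943.0 km = 4.943×10⁶ m.
By Kepler's third law T = 2π√(a³/μ) = 2π × 4.963×10³ = 3.118×10⁴ s.
= 8.661 hours.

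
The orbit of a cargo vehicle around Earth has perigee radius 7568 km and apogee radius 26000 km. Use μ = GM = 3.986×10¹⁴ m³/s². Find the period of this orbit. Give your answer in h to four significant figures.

T ≈ 6.011 h

Semi-major axis a = (r_p + r_a)/2 = (7568.0 + 26000)/2 = 16784 km = 1.678×10⁷ m.
By Kepler's third law T = 2π√(a³/μ) = 2π × 3.444×10³ = 2.164×10⁴ s.
= 6.011 h.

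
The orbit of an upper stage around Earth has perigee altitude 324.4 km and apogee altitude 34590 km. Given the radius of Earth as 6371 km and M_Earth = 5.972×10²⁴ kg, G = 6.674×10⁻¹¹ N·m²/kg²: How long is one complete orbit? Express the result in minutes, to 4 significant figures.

μ = GM = 6.674×10⁻¹¹ × 5.972×10²⁴ = 3.986×10¹⁴ m³/s².
r_p = 6371 + 324.4 = 6695.4 km = 6.6954×10⁶ m.
r_a = 6371 + 34590 = 40961 km = 4.0961×10⁷ m.
Semi-major axis a = (r_p + r_a)/2 = (6695.4 + 40961)/2 = 23828 km = 2.383×10⁷ m.
By Kepler's third law T = 2π√(a³/μ) = 2π × 5.826×10³ = 3.661×10⁴ s.
= 610.1 minutes.

T ≈ 610.1 minutes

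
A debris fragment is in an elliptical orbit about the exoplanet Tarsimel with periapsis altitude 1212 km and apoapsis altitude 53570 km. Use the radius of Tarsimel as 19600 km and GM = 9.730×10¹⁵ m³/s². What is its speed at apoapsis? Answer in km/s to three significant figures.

r_p = 19600 + 1212 = 20812 km = 2.0812×10⁷ m.
r_a = 19600 + 53570 = 73170 km = 7.3170×10⁷ m.
Semi-major axis a = (r_p + r_a)/2 = 46991 km = 4.699×10⁷ m.
Vis-viva: v² = μ(2/r − 1/a) = 9.730×10¹⁵ × (2.733×10⁻⁸ − 2.128×10⁻⁸) = 5.890×10⁷ m²/s².
v = 7674 m/s = 7.674 km/s.

v ≈ 7.67 km/s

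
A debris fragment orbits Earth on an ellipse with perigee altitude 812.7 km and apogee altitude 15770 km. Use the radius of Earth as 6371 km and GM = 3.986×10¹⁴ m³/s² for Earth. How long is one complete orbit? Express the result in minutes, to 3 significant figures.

T ≈ 294 minutes

r_p = 6371 + 812.7 = 7183.7 km = 7.1837×10⁶ m.
r_a = 6371 + 15770 = 22141 km = 2.2141×10⁷ m.
Semi-major axis a = (r_p + r_a)/2 = (7183.7 + 22141)/2 = 14662 km = 1.466×10⁷ m.
By Kepler's third law T = 2π√(a³/μ) = 2π × 2.812×10³ = 1.767×10⁴ s.
= 294.5 minutes.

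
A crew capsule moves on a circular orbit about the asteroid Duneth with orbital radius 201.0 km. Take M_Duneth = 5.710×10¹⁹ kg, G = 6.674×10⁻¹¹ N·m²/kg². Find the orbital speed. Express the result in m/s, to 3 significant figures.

v ≈ 138 m/s

μ = GM = 6.674×10⁻¹¹ × 5.710×10¹⁹ = 3.811×10⁹ m³/s².
r = 201.0 km = 2.010×10⁵ m.
For a circular orbit v = √(μ/r) = √(3.811×10⁹ / 2.010×10⁵) = √(1.896×10⁴) = 137.7 m/s.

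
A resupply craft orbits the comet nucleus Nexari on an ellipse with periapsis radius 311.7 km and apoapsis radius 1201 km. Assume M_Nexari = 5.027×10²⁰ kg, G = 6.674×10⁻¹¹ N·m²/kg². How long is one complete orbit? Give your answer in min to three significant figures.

μ = GM = 6.674×10⁻¹¹ × 5.027×10²⁰ = 3.355×10¹⁰ m³/s².
Semi-major axis a = (r_p + r_a)/2 = (311.70 + 1201.0)/2 = 756.35 km = 7.564×10⁵ m.
By Kepler's third law T = 2π√(a³/μ) = 2π × 3.591×10³ = 2.256×10⁴ s.
= 376.1 min.

T ≈ 376 min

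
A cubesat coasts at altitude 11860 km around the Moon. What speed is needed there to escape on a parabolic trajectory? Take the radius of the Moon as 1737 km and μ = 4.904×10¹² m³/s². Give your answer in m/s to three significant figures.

r = 1737 + 11860 = 13597 km = 1.3597×10⁷ m.
Escape speed v_esc = √(2μ/r) = √(2 × 4.904×10¹² / 1.360×10⁷) = √(7.213×10⁵) = 849.3 m/s.

v_esc ≈ 849 m/s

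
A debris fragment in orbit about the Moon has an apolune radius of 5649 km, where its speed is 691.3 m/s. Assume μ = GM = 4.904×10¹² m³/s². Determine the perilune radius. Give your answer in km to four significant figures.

r_a = 5.649×10⁶ m.
Specific energy ε = v²/2 − μ/r = -6.292×10⁵ J/kg, so a = −μ/(2ε) = 3.897×10⁶ m.
The apsides satisfy r_p + r_a = 2a, so the perilune radius is 2a − r_a = 2.145×10⁶ m = 2145.4 km.

perilune radius ≈ 2145 km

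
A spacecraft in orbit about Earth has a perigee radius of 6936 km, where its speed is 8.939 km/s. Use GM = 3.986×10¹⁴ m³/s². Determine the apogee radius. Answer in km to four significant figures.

apogee radius ≈ 15820 km

r_p = 6.936×10⁶ m.
Specific energy ε = v²/2 − μ/r = -1.752×10⁷ J/kg, so a = −μ/(2ε) = 1.138×10⁷ m.
The apsides satisfy r_p + r_a = 2a, so the apogee radius is 2a − r_p = 1.582×10⁷ m = 15821 km.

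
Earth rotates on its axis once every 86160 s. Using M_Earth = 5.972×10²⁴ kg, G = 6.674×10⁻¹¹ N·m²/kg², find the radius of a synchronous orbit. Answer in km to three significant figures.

μ = GM = 6.674×10⁻¹¹ × 5.972×10²⁴ = 3.986×10¹⁴ m³/s².
A synchronous orbit has period T, so by Kepler's third law a = (μT²/4π²)^(1/3).
μT²/4π² = 3.986×10¹⁴ × (8.616×10⁴)² / 39.48 = 7.495×10²² m³.
a = 4.216×10⁷ m = 42162 km.

r_sync ≈ 42200 km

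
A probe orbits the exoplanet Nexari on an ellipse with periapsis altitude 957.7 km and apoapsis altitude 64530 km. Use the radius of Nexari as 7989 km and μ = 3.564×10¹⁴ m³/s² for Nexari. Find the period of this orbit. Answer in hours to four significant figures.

T ≈ 24.03 hours

r_p = 7989 + 957.7 = 8946.7 km = 8.9467×10⁶ m.
r_a = 7989 + 64530 = 72519 km = 7.2519×10⁷ m.
Semi-major axis a = (r_p + r_a)/2 = (8946.7 + 72519)/2 = 40733 km = 4.073×10⁷ m.
By Kepler's third law T = 2π√(a³/μ) = 2π × 1.377×10⁴ = 8.652×10⁴ s.
= 24.03 hours.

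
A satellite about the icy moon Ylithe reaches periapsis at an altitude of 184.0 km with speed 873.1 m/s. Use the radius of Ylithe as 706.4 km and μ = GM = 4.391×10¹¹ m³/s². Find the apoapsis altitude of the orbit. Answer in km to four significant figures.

r_p = 706.4 + 184.0 = 890.40 km = 8.904×10⁵ m.
Specific energy ε = v²/2 − μ/r = -1.120×10⁵ J/kg, so a = −μ/(2ε) = 1.960×10⁶ m.
The apsides satisfy r_p + r_a = 2a, so the apoapsis radius is 2a − r_p = 3.030×10⁶ m = 3030.2 km.
Apoapsis altitude = 3030.2 − 706.4 = 2323.8 km.

apoapsis altitude ≈ 2324 km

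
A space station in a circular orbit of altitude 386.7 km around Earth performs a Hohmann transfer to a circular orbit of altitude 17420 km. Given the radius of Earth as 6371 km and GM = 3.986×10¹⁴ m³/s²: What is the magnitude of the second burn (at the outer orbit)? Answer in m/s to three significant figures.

r₁ = 6371 + 386.7 = 6757.7 km = 6.7577×10⁶ m.
r₂ = 6371 + 17420 = 23791 km = 2.3791×10⁷ m.
Transfer ellipse a_t = (r₁ + r₂)/2 = 1.527×10⁷ m.
At r₁: circular v_c1 = √(μ/r₁) = 7680 m/s; transfer-perigee v_p = √[μ(2/r₁ − 1/a_t)] = 9585 m/s.
At r₂: circular v_c2 = √(μ/r₂) = 4093 m/s; transfer-apogee v_a = √[μ(2/r₂ − 1/a_t)] = 2723 m/s.
Δv₂ = v_c2 − v_a = 1371 m/s.

Δv ≈ 1370 m/s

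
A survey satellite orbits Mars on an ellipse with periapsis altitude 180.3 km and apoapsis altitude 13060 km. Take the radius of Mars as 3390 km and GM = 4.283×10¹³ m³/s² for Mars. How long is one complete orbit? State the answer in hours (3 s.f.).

r_p = 3390 + 180.3 = 3570.3 km = 3.5703×10⁶ m.
r_a = 3390 + 13060 = 16450 km = 1.6450×10⁷ m.
Semi-major axis a = (r_p + r_a)/2 = (3570.3 + 16450)/2 = 10010 km = 1.001×10⁷ m.
By Kepler's third law T = 2π√(a³/μ) = 2π × 4.839×10³ = 3.041×10⁴ s.
= 8.446 hours.

T ≈ 8.45 hours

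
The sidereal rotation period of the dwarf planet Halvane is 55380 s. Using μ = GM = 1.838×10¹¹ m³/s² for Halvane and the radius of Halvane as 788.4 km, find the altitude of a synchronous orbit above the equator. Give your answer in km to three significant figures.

h_sync ≈ 1640 km

A synchronous orbit has period T, so by Kepler's third law a = (μT²/4π²)^(1/3).
μT²/4π² = 1.838×10¹¹ × (5.538×10⁴)² / 39.48 = 1.428×10¹⁹ m³.
a = 2.426×10⁶ m = 2426.0 km.
Altitude h = a − R = 2426.0 − 788.4 = 1637.6 km.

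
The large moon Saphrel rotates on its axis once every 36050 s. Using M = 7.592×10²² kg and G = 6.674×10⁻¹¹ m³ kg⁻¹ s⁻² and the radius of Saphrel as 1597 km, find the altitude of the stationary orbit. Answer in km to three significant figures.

μ = GM = 6.674×10⁻¹¹ × 7.592×10²² = 5.067×10¹² m³/s².
A synchronous orbit has period T, so by Kepler's third law a = (μT²/4π²)^(1/3).
μT²/4π² = 5.067×10¹² × (3.605×10⁴)² / 39.48 = 1.668×10²⁰ m³.
a = 5.505×10⁶ m = 5504.7 km.
Altitude h = a − R = 5504.7 − 1597 = 3907.7 km.

h_sync ≈ 3910 km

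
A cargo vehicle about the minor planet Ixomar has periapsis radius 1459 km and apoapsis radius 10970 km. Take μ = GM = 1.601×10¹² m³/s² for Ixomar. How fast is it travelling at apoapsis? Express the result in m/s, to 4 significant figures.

v ≈ 185.1 m/s

Semi-major axis a = (r_p + r_a)/2 = 6214.5 km = 6.214×10⁶ m.
Vis-viva: v² = μ(2/r − 1/a) = 1.601×10¹² × (1.823×10⁻⁷ − 1.609×10⁻⁷) = 3.426×10⁴ m²/s².
v = 185.1 m/s.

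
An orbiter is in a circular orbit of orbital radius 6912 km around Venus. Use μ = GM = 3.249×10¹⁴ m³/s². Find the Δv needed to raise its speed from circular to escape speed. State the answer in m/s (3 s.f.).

r = 6912 km = 6.912×10⁶ m.
Circular speed v_c = √(μ/r) = 6856 m/s.
Escape speed v_esc = √(2μ/r) = √2 × v_c = 9696 m/s.
Δv = v_esc − v_c = 2840 m/s.

Δv ≈ 2840 m/s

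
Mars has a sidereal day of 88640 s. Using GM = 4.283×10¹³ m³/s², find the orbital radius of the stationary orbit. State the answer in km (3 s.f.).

r_sync ≈ 20400 km

A synchronous orbit has period T, so by Kepler's third law a = (μT²/4π²)^(1/3).
μT²/4π² = 4.283×10¹³ × (8.864×10⁴)² / 39.48 = 8.524×10²¹ m³.
a = 2.043×10⁷ m = 20428 km.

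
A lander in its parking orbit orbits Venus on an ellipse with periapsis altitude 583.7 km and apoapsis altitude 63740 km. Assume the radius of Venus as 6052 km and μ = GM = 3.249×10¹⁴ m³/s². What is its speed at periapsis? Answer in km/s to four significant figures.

r_p = 6052 + 583.7 = 6635.7 km = 6.6357×10⁶ m.
r_a = 6052 + 63740 = 69792 km = 6.9792×10⁷ m.
Semi-major axis a = (r_p + r_a)/2 = 38214 km = 3.821×10⁷ m.
Vis-viva: v² = μ(2/r − 1/a) = 3.249×10¹⁴ × (3.014×10⁻⁷ − 2.617×10⁻⁸) = 8.942×10⁷ m²/s².
v = 9456 m/s = 9.456 km/s.

v ≈ 9.456 km/s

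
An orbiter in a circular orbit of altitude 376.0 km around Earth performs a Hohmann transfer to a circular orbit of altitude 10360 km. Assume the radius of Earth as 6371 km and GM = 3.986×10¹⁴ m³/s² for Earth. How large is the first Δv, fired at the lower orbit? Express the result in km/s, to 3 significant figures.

r₁ = 6371 + 376.0 = 6747.0 km = 6.7470×10⁶ m.
r₂ = 6371 + 10360 = 16731 km = 1.6731×10⁷ m.
Transfer ellipse a_t = (r₁ + r₂)/2 = 1.174×10⁷ m.
At r₁: circular v_c1 = √(μ/r₁) = 7686 m/s; transfer-perigee v_p = √[μ(2/r₁ − 1/a_t)] = 9176 m/s.
Δv₁ = v_p − v_c1 = 1490 m/s.
= 1.490 km/s.

Δv ≈ 1.49 km/s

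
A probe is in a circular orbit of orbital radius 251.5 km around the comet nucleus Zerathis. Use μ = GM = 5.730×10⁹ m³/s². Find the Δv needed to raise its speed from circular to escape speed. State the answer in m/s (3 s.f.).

r = 251.5 km = 2.515×10⁵ m.
Circular speed v_c = √(μ/r) = 150.9 m/s.
Escape speed v_esc = √(2μ/r) = √2 × v_c = 213.5 m/s.
Δv = v_esc − v_c = 62.52 m/s.

Δv ≈ 62.5 m/s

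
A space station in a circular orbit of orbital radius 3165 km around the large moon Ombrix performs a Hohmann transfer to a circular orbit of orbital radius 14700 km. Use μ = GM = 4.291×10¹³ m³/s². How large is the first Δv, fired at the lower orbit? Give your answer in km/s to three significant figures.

r₁ = 3165 km = 3.165×10⁶ m.
r₂ = 14700 km = 1.470×10⁷ m.
Transfer ellipse a_t = (r₁ + r₂)/2 = 8.932×10⁶ m.
At r₁: circular v_c1 = √(μ/r₁) = 3682 m/s; transfer-periapsis v_p = √[μ(2/r₁ − 1/a_t)] = 4724 m/s.
Δv₁ = v_p − v_c1 = 1041 m/s.
= 1.041 km/s.

Δv ≈ 1.04 km/s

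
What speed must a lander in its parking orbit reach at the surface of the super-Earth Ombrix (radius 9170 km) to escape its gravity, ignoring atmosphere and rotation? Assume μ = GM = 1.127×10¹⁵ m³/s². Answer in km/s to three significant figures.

v_esc ≈ 15.7 km/s

r = R = 9.170×10⁶ m.
Escape speed v_esc = √(2μ/r) = √(2 × 1.127×10¹⁵ / 9.170×10⁶) = √(2.458×10⁸) = 15680 m/s.
= 15.68 km/s.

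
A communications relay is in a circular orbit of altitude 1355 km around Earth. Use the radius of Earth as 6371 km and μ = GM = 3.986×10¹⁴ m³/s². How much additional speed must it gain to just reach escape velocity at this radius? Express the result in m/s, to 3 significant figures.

r = 6371 + 1355 = 7726.0 km = 7.7260×10⁶ m.
Circular speed v_c = √(μ/r) = 7183 m/s.
Escape speed v_esc = √(2μ/r) = √2 × v_c = 10160 m/s.
Δv = v_esc − v_c = 2975 m/s.

Δv ≈ 2980 m/s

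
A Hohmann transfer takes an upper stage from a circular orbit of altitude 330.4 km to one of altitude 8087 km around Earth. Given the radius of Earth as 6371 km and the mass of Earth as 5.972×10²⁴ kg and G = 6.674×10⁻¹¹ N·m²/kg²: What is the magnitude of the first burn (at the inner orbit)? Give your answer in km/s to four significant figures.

μ = GM = 6.674×10⁻¹¹ × 5.972×10²⁴ = 3.986×10¹⁴ m³/s².
r₁ = 6371 + 330.4 = 6701.4 km = 6.7014×10⁶ m.
r₂ = 6371 + 8087 = 14458 km = 1.4458×10⁷ m.
Transfer ellipse a_t = (r₁ + r₂)/2 = 1.058×10⁷ m.
At r₁: circular v_c1 = √(μ/r₁) = 7712 m/s; transfer-perigee v_p = √[μ(2/r₁ − 1/a_t)] = 9015 m/s.
Δv₁ = v_p − v_c1 = 1303 m/s.
= 1.303 km/s.

Δv ≈ 1.303 km/s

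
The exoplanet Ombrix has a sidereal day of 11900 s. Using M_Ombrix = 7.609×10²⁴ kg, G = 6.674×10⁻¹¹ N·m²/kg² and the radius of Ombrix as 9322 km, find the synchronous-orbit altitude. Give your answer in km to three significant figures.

h_sync ≈ 2890 km

μ = GM = 6.674×10⁻¹¹ × 7.609×10²⁴ = 5.078×10¹⁴ m³/s².
A synchronous orbit has period T, so by Kepler's third law a = (μT²/4π²)^(1/3).
μT²/4π² = 5.078×10¹⁴ × (1.190×10⁴)² / 39.48 = 1.822×10²¹ m³.
a = 1.221×10⁷ m = 12213 km.
Altitude h = a − R = 12213 − 9322 = 2890.8 km.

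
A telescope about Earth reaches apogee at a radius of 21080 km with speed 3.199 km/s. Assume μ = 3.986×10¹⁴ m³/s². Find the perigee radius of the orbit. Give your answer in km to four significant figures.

perigee radius ≈ 7821 km

r_a = 2.108×10⁷ m.
Specific energy ε = v²/2 − μ/r = -1.379×10⁷ J/kg, so a = −μ/(2ε) = 1.445×10⁷ m.
The apsides satisfy r_p + r_a = 2a, so the perigee radius is 2a − r_a = 7.821×10⁶ m = 7820.6 km.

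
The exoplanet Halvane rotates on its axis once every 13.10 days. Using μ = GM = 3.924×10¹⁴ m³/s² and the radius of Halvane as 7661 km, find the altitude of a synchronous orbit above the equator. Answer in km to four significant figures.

h_sync ≈ 2.259×10⁵ km

T = 13.10 days = 1.132×10⁶ s.
A synchronous orbit has period T, so by Kepler's third law a = (μT²/4π²)^(1/3).
μT²/4π² = 3.924×10¹⁴ × (1.132×10⁶)² / 39.48 = 1.273×10²⁵ m³.
a = 2.335×10⁸ m = 2.3351×10⁵ km.
Altitude h = a − R = 2.3351×10⁵ − 7661 = 2.2585×10⁵ km.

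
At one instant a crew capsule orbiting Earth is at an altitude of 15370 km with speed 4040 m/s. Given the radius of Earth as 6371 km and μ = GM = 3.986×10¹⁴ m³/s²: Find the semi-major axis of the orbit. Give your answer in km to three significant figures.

a ≈ 19600 km

r = 6371 + 15370 = 21741 km = 2.174×10⁷ m.
Vis-viva rearranged: 1/a = 2/r − v²/μ = 9.199×10⁻⁸ − 4.095×10⁻⁸ = 5.104×10⁻⁸ m⁻¹.
a = 1.959×10⁷ m = 19591 km.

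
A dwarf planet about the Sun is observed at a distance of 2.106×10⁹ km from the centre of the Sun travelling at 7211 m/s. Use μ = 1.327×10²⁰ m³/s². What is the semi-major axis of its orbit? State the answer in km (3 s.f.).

a ≈ 1.79×10⁹ km

r = 2.106×10¹² m.
Vis-viva rearranged: 1/a = 2/r − v²/μ = 9.497×10⁻¹³ − 3.919×10⁻¹³ = 5.578×10⁻¹³ m⁻¹.
a = 1.793×10¹² m = 1.7927×10⁹ km.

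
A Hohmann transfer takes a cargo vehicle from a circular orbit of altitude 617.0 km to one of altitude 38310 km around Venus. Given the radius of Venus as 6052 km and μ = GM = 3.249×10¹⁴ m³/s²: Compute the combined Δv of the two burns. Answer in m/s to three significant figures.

Δv_total ≈ 3550 m/s

r₁ = 6052 + 617.0 = 6669.0 km = 6.6690×10⁶ m.
r₂ = 6052 + 38310 = 44362 km = 4.4362×10⁷ m.
Transfer ellipse a_t = (r₁ + r₂)/2 = 2.552×10⁷ m.
At r₁: circular v_c1 = √(μ/r₁) = 6980 m/s; transfer-periapsis v_p = √[μ(2/r₁ − 1/a_t)] = 9203 m/s.
Δv₁ = v_p − v_c1 = 2224 m/s.
At r₂: circular v_c2 = √(μ/r₂) = 2706 m/s; transfer-apoapsis v_a = √[μ(2/r₂ − 1/a_t)] = 1384 m/s.
Δv₂ = v_c2 − v_a = 1323 m/s.
Total Δv = Δv₁ + Δv₂ = 3546 m/s.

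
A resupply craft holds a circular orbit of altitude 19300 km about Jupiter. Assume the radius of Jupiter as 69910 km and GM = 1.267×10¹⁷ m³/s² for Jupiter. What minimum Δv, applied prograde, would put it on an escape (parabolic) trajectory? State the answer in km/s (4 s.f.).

r = 69910 + 19300 = 89210 km = 8.9210×10⁷ m.
Circular speed v_c = √(μ/r) = 37690 m/s.
Escape speed v_esc = √(2μ/r) = √2 × v_c = 53300 m/s.
Δv = v_esc − v_c = 15610 m/s = 15.61 km/s.

Δv ≈ 15.61 km/s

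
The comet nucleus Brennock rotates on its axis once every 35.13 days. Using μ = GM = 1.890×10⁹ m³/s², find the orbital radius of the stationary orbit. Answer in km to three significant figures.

r_sync ≈ 7610 km

T = 35.13 days = 3.035×10⁶ s.
A synchronous orbit has period T, so by Kepler's third law a = (μT²/4π²)^(1/3).
μT²/4π² = 1.890×10⁹ × (3.035×10⁶)² / 39.48 = 4.410×10²⁰ m³.
a = 7.612×10⁶ m = 7611.9 km.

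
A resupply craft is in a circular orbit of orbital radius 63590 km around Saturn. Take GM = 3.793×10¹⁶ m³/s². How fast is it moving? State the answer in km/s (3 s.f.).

v ≈ 24.4 km/s

r = 63590 km = 6.359×10⁷ m.
For a circular orbit v = √(μ/r) = √(3.793×10¹⁶ / 6.359×10⁷) = √(5.965×10⁸) = 24420 m/s.
That is 24.42 km/s.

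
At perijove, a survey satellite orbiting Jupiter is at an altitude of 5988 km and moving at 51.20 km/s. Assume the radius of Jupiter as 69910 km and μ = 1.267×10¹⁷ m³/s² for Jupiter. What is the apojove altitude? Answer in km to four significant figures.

r_p = 69910 + 5988 = 75898 km = 7.590×10⁷ m.
Specific energy ε = v²/2 − μ/r = -3.586×10⁸ J/kg, so a = −μ/(2ε) = 1.766×10⁸ m.
The apsides satisfy r_p + r_a = 2a, so the apojove radius is 2a − r_p = 2.774×10⁸ m = 2.7740×10⁵ km.
Apojove altitude = 2.7740×10⁵ − 69910 = 2.0749×10⁵ km.

apojove altitude ≈ 2.075×10⁵ km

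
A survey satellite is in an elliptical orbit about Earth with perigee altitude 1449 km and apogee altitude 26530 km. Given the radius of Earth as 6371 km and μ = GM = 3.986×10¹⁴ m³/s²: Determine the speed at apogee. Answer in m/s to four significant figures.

r_p = 6371 + 1449 = 7820.0 km = 7.8200×10⁶ m.
r_a = 6371 + 26530 = 32901 km = 3.2901×10⁷ m.
Semi-major axis a = (r_p + r_a)/2 = 20360 km = 2.036×10⁷ m.
Vis-viva: v² = μ(2/r − 1/a) = 3.986×10¹⁴ × (6.079×10⁻⁸ − 4.911×10⁻⁸) = 4.653×10⁶ m²/s².
v = 2157 m/s.

v ≈ 2157 m/s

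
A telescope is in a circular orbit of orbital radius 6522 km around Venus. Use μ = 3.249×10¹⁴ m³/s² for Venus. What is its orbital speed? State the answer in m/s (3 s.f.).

r = 6522 km = 6.522×10⁶ m.
For a circular orbit v = √(μ/r) = √(3.249×10¹⁴ / 6.522×10⁶) = √(4.982×10⁷) = 7058 m/s.

v ≈ 7060 m/s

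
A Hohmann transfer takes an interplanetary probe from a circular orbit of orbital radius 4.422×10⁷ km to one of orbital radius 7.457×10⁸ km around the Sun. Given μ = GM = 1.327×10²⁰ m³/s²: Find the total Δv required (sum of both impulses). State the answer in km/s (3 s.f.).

r₁ = 4.422×10⁷ km = 4.422×10¹⁰ m.
r₂ = 7.457×10⁸ km = 7.457×10¹¹ m.
Transfer ellipse a_t = (r₁ + r₂)/2 = 3.950×10¹¹ m.
At r₁: circular v_c1 = √(μ/r₁) = 54780 m/s; transfer-perihelion v_p = √[μ(2/r₁ − 1/a_t)] = 75270 m/s.
Δv₁ = v_p − v_c1 = 20490 m/s.
At r₂: circular v_c2 = √(μ/r₂) = 13340 m/s; transfer-aphelion v_a = √[μ(2/r₂ − 1/a_t)] = 4464 m/s.
Δv₂ = v_c2 − v_a = 8876 m/s.
Total Δv = Δv₁ + Δv₂ = 29370 m/s = 29.37 km/s.

Δv_total ≈ 29.4 km/s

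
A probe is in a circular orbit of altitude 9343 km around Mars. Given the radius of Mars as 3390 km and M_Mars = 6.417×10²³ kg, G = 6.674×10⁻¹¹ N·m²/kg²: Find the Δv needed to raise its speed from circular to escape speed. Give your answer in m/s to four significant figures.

Δv ≈ 759.7 m/s

μ = GM = 6.674×10⁻¹¹ × 6.417×10²³ = 4.283×10¹³ m³/s².
r = 3390 + 9343 = 12733 km = 1.2733×10⁷ m.
Circular speed v_c = √(μ/r) = 1834 m/s.
Escape speed v_esc = √(2μ/r) = √2 × v_c = 2594 m/s.
Δv = v_esc − v_c = 759.7 m/s.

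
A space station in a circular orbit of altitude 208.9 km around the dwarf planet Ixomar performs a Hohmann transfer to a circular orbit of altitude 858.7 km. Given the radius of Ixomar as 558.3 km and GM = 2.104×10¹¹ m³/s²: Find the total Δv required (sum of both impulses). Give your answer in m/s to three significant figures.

Δv_total ≈ 135 m/s

r₁ = 558.3 + 208.9 = 767.20 km = 7.6720×10⁵ m.
r₂ = 558.3 + 858.7 = 1417.0 km = 1.4170×10⁶ m.
Transfer ellipse a_t = (r₁ + r₂)/2 = 1.092×10⁶ m.
At r₁: circular v_c1 = √(μ/r₁) = 523.7 m/s; transfer-periapsis v_p = √[μ(2/r₁ − 1/a_t)] = 596.5 m/s.
Δv₁ = v_p − v_c1 = 72.83 m/s.
At r₂: circular v_c2 = √(μ/r₂) = 385.3 m/s; transfer-apoapsis v_a = √[μ(2/r₂ − 1/a_t)] = 323.0 m/s.
Δv₂ = v_c2 − v_a = 62.37 m/s.
Total Δv = Δv₁ + Δv₂ = 135.2 m/s.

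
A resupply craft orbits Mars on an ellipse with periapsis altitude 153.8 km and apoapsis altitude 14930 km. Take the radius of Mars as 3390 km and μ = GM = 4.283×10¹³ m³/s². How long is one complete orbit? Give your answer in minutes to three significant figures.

r_p = 3390 + 153.8 = 3543.8 km = 3.5438×10⁶ m.
r_a = 3390 + 14930 = 18320 km = 1.8320×10⁷ m.
Semi-major axis a = (r_p + r_a)/2 = (3543.8 + 18320)/2 = 10932 km = 1.093×10⁷ m.
By Kepler's third law T = 2π√(a³/μ) = 2π × 5.523×10³ = 3.470×10⁴ s.
= 578.4 minutes.

T ≈ 578 minutes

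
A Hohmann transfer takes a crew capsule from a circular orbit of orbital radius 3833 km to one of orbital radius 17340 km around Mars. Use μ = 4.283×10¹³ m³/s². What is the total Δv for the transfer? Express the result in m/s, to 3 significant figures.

Δv_total ≈ 1560 m/s

r₁ = 3833 km = 3.833×10⁶ m.
r₂ = 17340 km = 1.734×10⁷ m.
Transfer ellipse a_t = (r₁ + r₂)/2 = 1.059×10⁷ m.
At r₁: circular v_c1 = √(μ/r₁) = 3343 m/s; transfer-periapsis v_p = √[μ(2/r₁ − 1/a_t)] = 4278 m/s.
Δv₁ = v_p − v_c1 = 935.4 m/s.
At r₂: circular v_c2 = √(μ/r₂) = 1572 m/s; transfer-apoapsis v_a = √[μ(2/r₂ − 1/a_t)] = 945.7 m/s.
Δv₂ = v_c2 − v_a = 626.0 m/s.
Total Δv = Δv₁ + Δv₂ = 1561 m/s.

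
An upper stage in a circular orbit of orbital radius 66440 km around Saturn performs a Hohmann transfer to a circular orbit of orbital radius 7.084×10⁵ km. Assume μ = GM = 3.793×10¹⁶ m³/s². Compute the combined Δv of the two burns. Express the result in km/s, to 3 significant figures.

Δv_total ≈ 12.7 km/s

r₁ = 66440 km = 6.644×10⁷ m.
r₂ = 7.084×10⁵ km = 7.084×10⁸ m.
Transfer ellipse a_t = (r₁ + r₂)/2 = 3.874×10⁸ m.
At r₁: circular v_c1 = √(μ/r₁) = 23890 m/s; transfer-perikrone v_p = √[μ(2/r₁ − 1/a_t)] = 32310 m/s.
Δv₁ = v_p − v_c1 = 8416 m/s.
At r₂: circular v_c2 = √(μ/r₂) = 7317 m/s; transfer-apokrone v_a = √[μ(2/r₂ − 1/a_t)] = 3030 m/s.
Δv₂ = v_c2 − v_a = 4287 m/s.
Total Δv = Δv₁ + Δv₂ = 12700 m/s = 12.70 km/s.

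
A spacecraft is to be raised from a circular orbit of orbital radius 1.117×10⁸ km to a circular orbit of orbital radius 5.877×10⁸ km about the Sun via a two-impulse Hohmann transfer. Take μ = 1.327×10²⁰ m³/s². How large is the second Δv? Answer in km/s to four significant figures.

r₁ = 1.117×10⁸ km = 1.117×10¹¹ m.
r₂ = 5.877×10⁸ km = 5.877×10¹¹ m.
Transfer ellipse a_t = (r₁ + r₂)/2 = 3.497×10¹¹ m.
At r₁: circular v_c1 = √(μ/r₁) = 34470 m/s; transfer-perihelion v_p = √[μ(2/r₁ − 1/a_t)] = 44680 m/s.
At r₂: circular v_c2 = √(μ/r₂) = 15030 m/s; transfer-aphelion v_a = √[μ(2/r₂ − 1/a_t)] = 8493 m/s.
Δv₂ = v_c2 − v_a = 6534 m/s.
= 6.534 km/s.

Δv ≈ 6.534 km/s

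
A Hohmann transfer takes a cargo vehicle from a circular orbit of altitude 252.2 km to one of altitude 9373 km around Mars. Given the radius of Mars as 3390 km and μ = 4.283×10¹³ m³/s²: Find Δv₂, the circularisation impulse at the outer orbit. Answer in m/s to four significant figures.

r₁ = 3390 + 252.2 = 3642.2 km = 3.6422×10⁶ m.
r₂ = 3390 + 9373 = 12763 km = 1.2763×10⁷ m.
Transfer ellipse a_t = (r₁ + r₂)/2 = 8.203×10⁶ m.
At r₁: circular v_c1 = √(μ/r₁) = 3429 m/s; transfer-periapsis v_p = √[μ(2/r₁ − 1/a_t)] = 4278 m/s.
At r₂: circular v_c2 = √(μ/r₂) = 1832 m/s; transfer-apoapsis v_a = √[μ(2/r₂ − 1/a_t)] = 1221 m/s.
Δv₂ = v_c2 − v_a = 611.2 m/s.

Δv ≈ 611.2 m/s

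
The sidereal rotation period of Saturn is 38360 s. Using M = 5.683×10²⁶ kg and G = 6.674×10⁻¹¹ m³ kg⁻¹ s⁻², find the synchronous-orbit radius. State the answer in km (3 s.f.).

μ = GM = 6.674×10⁻¹¹ × 5.683×10²⁶ = 3.793×10¹⁶ m³/s².
A synchronous orbit has period T, so by Kepler's third law a = (μT²/4π²)^(1/3).
μT²/4π² = 3.793×10¹⁶ × (3.836×10⁴)² / 39.48 = 1.414×10²⁴ m³.
a = 1.122×10⁸ m = 1.1223×10⁵ km.

r_sync ≈ 1.12×10⁵ km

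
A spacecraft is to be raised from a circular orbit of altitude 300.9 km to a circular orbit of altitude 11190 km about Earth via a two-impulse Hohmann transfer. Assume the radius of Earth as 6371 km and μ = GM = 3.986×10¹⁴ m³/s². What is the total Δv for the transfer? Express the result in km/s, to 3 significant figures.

Δv_total ≈ 2.80 km/s

r₁ = 6371 + 300.9 = 6671.9 km = 6.6719×10⁶ m.
r₂ = 6371 + 11190 = 17561 km = 1.7561×10⁷ m.
Transfer ellipse a_t = (r₁ + r₂)/2 = 1.212×10⁷ m.
At r₁: circular v_c1 = √(μ/r₁) = 7729 m/s; transfer-perigee v_p = √[μ(2/r₁ − 1/a_t)] = 9305 m/s.
Δv₁ = v_p − v_c1 = 1576 m/s.
At r₂: circular v_c2 = √(μ/r₂) = 4764 m/s; transfer-apogee v_a = √[μ(2/r₂ − 1/a_t)] = 3535 m/s.
Δv₂ = v_c2 − v_a = 1229 m/s.
Total Δv = Δv₁ + Δv₂ = 2805 m/s = 2.805 km/s.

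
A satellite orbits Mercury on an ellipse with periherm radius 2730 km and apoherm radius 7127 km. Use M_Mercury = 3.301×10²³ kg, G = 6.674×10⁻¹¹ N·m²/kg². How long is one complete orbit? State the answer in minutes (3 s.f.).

μ = GM = 6.674×10⁻¹¹ × 3.301×10²³ = 2.203×10¹³ m³/s².
Semi-major axis a = (r_p + r_a)/2 = (2730.0 + 7127.0)/2 = 4928.5 km = 4.928×10⁶ m.
By Kepler's third law T = 2π√(a³/μ) = 2π × 2.331×10³ = 1.465×10⁴ s.
= 244.1 minutes.

T ≈ 244 minutes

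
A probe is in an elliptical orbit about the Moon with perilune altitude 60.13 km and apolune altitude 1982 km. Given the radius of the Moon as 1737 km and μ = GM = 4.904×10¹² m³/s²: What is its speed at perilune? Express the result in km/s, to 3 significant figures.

v ≈ 1.92 km/s

r_p = 1737 + 60.13 = 1797.1 km = 1.7971×10⁶ m.
r_a = 1737 + 1982 = 3719.0 km = 3.7190×10⁶ m.
Semi-major axis a = (r_p + r_a)/2 = 2758.1 km = 2.758×10⁶ m.
Vis-viva: v² = μ(2/r − 1/a) = 4.904×10¹² × (1.113×10⁻⁶ − 3.626×10⁻⁷) = 3.680×10⁶ m²/s².
v = 1918 m/s = 1.918 km/s.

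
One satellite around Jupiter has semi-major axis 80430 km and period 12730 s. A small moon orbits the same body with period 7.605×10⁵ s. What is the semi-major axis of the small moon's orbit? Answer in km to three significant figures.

Kepler's third law: a³ ∝ T², so a₂ = a₁ (T₂/T₁)^(2/3).
T₂/T₁ = 59.74, (T₂/T₁)^(2/3) = 15.28.
a₂ = 80430 × 15.28 = 1.229×10⁶ km.

a₂ ≈ 1.23×10⁶ km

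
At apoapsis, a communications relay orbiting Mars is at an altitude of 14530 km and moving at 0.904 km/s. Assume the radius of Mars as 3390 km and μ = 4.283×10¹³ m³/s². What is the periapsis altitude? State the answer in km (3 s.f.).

r_a = 3390 + 14530 = 17920 km = 1.792×10⁷ m.
Specific energy ε = v²/2 − μ/r = -1.981×10⁶ J/kg, so a = −μ/(2ε) = 1.081×10⁷ m.
The apsides satisfy r_p + r_a = 2a, so the periapsis radius is 2a − r_a = 3.695×10⁶ m = 3695.4 km.
Periapsis altitude = 3695.4 − 3390 = 305.39 km.

periapsis altitude ≈ 305 km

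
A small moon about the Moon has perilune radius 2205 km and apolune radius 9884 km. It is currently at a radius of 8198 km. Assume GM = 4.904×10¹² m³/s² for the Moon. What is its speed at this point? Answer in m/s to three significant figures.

Semi-major axis a = (r_p + r_a)/2 = 6044.5 km = 6.044×10⁶ m.
Vis-viva: v² = μ(2/r − 1/a) = 4.904×10¹² × (2.440×10⁻⁷ − 1.654×10⁻⁷) = 3.851×10⁵ m²/s².
v = 620.5 m/s.

v ≈ 621 m/s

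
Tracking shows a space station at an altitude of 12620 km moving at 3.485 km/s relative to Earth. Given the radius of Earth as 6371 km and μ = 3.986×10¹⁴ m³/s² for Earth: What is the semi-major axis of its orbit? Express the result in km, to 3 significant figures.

r = 6371 + 12620 = 18991 km = 1.899×10⁷ m.
Vis-viva rearranged: 1/a = 2/r − v²/μ = 1.053×10⁻⁷ − 3.047×10⁻⁸ = 7.484×10⁻⁸ m⁻¹.
a = 1.336×10⁷ m = 13361 km.

a ≈ 13400 km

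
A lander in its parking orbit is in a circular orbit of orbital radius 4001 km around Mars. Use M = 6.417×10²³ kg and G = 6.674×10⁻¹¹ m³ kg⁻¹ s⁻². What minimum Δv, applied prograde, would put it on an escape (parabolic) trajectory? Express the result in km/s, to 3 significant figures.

Δv ≈ 1.36 km/s

μ = GM = 6.674×10⁻¹¹ × 6.417×10²³ = 4.283×10¹³ m³/s².
r = 4001 km = 4.001×10⁶ m.
Circular speed v_c = √(μ/r) = 3272 m/s.
Escape speed v_esc = √(2μ/r) = √2 × v_c = 4627 m/s.
Δv = v_esc − v_c = 1355 m/s = 1.355 km/s.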